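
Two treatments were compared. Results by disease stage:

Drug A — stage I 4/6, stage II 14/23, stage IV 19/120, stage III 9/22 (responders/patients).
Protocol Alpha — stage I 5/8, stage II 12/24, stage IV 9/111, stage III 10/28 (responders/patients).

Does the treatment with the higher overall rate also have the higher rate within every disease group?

Stage I: Drug A 4/6 = 66.7%, Protocol Alpha 5/8 = 62.5% → Drug A
Stage II: Drug A 14/23 = 60.9%, Protocol Alpha 12/24 = 50.0% → Drug A
Stage IV: Drug A 19/120 = 15.8%, Protocol Alpha 9/111 = 8.1% → Drug A
Stage III: Drug A 9/22 = 40.9%, Protocol Alpha 10/28 = 35.7% → Drug A
Overall: Drug A 46/171 = 26.9%, Protocol Alpha 36/171 = 21.1% → Drug A
Drug A wins overall and in every disease group — no reversal.

Yes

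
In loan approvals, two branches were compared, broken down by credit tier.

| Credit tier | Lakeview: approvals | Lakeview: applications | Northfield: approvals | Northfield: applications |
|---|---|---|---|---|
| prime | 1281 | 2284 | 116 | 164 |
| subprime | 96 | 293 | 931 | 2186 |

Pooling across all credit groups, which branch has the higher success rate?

Lakeview

Prime: Lakeview 1281/2284 = 56.1%, Northfield 116/164 = 70.7% → Northfield
Subprime: Lakeview 96/293 = 32.8%, Northfield 931/2186 = 42.6% → Northfield
Overall: Lakeview 1377/2577 = 53.4%, Northfield 1047/2350 = 44.6% → Lakeview
(Northfield wins every credit group but Lakeview wins overall — Northfield's applications skew toward the low-rate subprime group.)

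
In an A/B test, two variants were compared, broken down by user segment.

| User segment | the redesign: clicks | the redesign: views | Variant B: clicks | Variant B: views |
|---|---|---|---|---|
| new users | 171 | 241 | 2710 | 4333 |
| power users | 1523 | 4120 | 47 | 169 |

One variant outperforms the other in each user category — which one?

New users: the redesign 171/241 = 71.0%, Variant B 2710/4333 = 62.5% → the redesign
Power users: the redesign 1523/4120 = 37.0%, Variant B 47/169 = 27.8% → the redesign
The redesign has the higher rate in both groups.

the redesign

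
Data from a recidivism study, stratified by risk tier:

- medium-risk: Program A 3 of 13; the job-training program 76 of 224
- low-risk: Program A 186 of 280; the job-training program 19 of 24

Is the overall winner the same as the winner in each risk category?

Medium-risk: Program A 3/13 = 23.1%, the job-training program 76/224 = 33.9% → the job-training program
Low-risk: Program A 186/280 = 66.4%, the job-training program 19/24 = 79.2% → the job-training program
Overall: Program A 189/293 = 64.5%, the job-training program 95/248 = 38.3% → Program A
The job-training program wins each risk group but Program A wins overall — the comparison reverses. The job-training program's participants skew toward medium-risk, which has a lower base rate.

No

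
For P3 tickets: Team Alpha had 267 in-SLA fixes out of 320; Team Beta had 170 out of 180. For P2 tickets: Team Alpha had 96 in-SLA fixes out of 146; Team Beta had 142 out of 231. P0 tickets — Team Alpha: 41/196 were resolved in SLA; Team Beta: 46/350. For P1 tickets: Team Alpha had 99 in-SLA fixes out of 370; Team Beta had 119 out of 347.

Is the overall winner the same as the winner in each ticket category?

No

P3: Team Alpha 267/320 = 83.4%, Team Beta 170/180 = 94.4% → Team Beta
P2: Team Alpha 96/146 = 65.8%, Team Beta 142/231 = 61.5% → Team Alpha
P0: Team Alpha 41/196 = 20.9%, Team Beta 46/350 = 13.1% → Team Alpha
P1: Team Alpha 99/370 = 26.8%, Team Beta 119/347 = 34.3% → Team Beta
Overall: Team Alpha 503/1032 = 48.7%, Team Beta 477/1108 = 43.1% → Team Alpha
Neither sweeps: Team Alpha wins 2 of 4 groups, Team Beta wins 2. Team Alpha wins overall but not every group — no Simpson reversal.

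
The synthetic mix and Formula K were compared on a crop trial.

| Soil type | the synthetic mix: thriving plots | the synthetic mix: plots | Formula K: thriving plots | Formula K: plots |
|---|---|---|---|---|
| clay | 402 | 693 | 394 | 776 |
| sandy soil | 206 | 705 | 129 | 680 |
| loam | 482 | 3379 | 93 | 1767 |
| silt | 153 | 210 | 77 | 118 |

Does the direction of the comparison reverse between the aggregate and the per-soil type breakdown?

Clay: the synthetic mix 402/693 = 58.0%, Formula K 394/776 = 50.8% → the synthetic mix
Sandy soil: the synthetic mix 206/705 = 29.2%, Formula K 129/680 = 19.0% → the synthetic mix
Loam: the synthetic mix 482/3379 = 14.3%, Formula K 93/1767 = 5.3% → the synthetic mix
Silt: the synthetic mix 153/210 = 72.9%, Formula K 77/118 = 65.3% → the synthetic mix
Overall: the synthetic mix 1243/4987 = 24.9%, Formula K 693/3341 = 20.7% → the synthetic mix
The synthetic mix wins overall and in every soil group — no reversal.

No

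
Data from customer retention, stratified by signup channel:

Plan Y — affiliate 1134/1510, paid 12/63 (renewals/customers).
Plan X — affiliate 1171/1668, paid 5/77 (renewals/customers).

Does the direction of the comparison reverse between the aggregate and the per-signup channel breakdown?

No

Affiliate: Plan Y 1134/1510 = 75.1%, Plan X 1171/1668 = 70.2% → Plan Y
Paid: Plan Y 12/63 = 19.0%, Plan X 5/77 = 6.5% → Plan Y
Overall: Plan Y 1146/1573 = 72.9%, Plan X 1176/1745 = 67.4% → Plan Y
Plan Y wins overall and in every signup group — no reversal.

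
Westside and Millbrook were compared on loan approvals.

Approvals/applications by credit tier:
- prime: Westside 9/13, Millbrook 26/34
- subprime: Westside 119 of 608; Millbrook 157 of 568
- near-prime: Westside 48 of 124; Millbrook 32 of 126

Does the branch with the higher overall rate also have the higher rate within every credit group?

No

Prime: Westside 9/13 = 69.2%, Millbrook 26/34 = 76.5% → Millbrook
Subprime: Westside 119/608 = 19.6%, Millbrook 157/568 = 27.6% → Millbrook
Near-prime: Westside 48/124 = 38.7%, Millbrook 32/126 = 25.4% → Westside
Overall: Westside 176/745 = 23.6%, Millbrook 215/728 = 29.5% → Millbrook
Neither sweeps: Westside wins 1 of 3 groups, Millbrook wins 2. Millbrook wins overall but not every group — no Simpson reversal.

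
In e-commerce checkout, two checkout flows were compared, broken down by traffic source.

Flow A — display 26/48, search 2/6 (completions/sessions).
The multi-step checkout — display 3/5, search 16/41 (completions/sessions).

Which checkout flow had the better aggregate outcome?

Flow A

Display: Flow A 26/48 = 54.2%, the multi-step checkout 3/5 = 60.0% → the multi-step checkout
Search: Flow A 2/6 = 33.3%, the multi-step checkout 16/41 = 39.0% → the multi-step checkout
Overall: Flow A 28/54 = 51.9%, the multi-step checkout 19/46 = 41.3% → Flow A
(The multi-step checkout wins every traffic group but Flow A wins overall — the multi-step checkout's sessions skew toward the low-rate search group.)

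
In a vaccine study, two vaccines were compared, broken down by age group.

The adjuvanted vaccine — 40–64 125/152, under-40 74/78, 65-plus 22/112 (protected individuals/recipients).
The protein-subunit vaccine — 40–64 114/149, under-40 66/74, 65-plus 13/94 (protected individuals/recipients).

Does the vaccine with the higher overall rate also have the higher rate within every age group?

40–64: the adjuvanted vaccine 125/152 = 82.2%, the protein-subunit vaccine 114/149 = 76.5% → the adjuvanted vaccine
Under-40: the adjuvanted vaccine 74/78 = 94.9%, the protein-subunit vaccine 66/74 = 89.2% → the adjuvanted vaccine
65-plus: the adjuvanted vaccine 22/112 = 19.6%, the protein-subunit vaccine 13/94 = 13.8% → the adjuvanted vaccine
Overall: the adjuvanted vaccine 221/342 = 64.6%, the protein-subunit vaccine 193/317 = 60.9% → the adjuvanted vaccine
The adjuvanted vaccine wins overall and in every age group — no reversal.

Yes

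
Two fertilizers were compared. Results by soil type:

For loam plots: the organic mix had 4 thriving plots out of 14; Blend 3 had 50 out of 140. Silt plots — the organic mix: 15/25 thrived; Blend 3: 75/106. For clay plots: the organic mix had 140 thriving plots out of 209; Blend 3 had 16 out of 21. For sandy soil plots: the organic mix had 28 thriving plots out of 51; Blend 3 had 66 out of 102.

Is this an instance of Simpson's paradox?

Loam: the organic mix 4/14 = 28.6%, Blend 3 50/140 = 35.7% → Blend 3
Silt: the organic mix 15/25 = 60.0%, Blend 3 75/106 = 70.8% → Blend 3
Clay: the organic mix 140/209 = 67.0%, Blend 3 16/21 = 76.2% → Blend 3
Sandy soil: the organic mix 28/51 = 54.9%, Blend 3 66/102 = 64.7% → Blend 3
Overall: the organic mix 187/299 = 62.5%, Blend 3 207/369 = 56.1% → the organic mix
Blend 3 wins each soil group but the organic mix wins overall — the comparison reverses. Blend 3's plots skew toward loam, which has a lower base rate.

Yes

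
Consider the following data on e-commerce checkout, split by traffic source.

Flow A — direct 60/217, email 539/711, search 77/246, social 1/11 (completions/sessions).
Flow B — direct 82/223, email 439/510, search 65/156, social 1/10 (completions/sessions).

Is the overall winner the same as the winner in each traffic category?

Direct: Flow A 60/217 = 27.6%, Flow B 82/223 = 36.8% → Flow B
Email: Flow A 539/711 = 75.8%, Flow B 439/510 = 86.1% → Flow B
Search: Flow A 77/246 = 31.3%, Flow B 65/156 = 41.7% → Flow B
Social: Flow A 1/11 = 9.1%, Flow B 1/10 = 10.0% → Flow B
Overall: Flow A 677/1185 = 57.1%, Flow B 587/899 = 65.3% → Flow B
Flow B wins overall and in every traffic group — no reversal.

Yes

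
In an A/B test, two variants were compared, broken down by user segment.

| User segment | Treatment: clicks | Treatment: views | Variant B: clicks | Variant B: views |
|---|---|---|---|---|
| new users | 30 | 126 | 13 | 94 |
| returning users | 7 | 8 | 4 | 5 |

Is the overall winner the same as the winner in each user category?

Yes

New users: Treatment 30/126 = 23.8%, Variant B 13/94 = 13.8% → Treatment
Returning users: Treatment 7/8 = 87.5%, Variant B 4/5 = 80.0% → Treatment
Overall: Treatment 37/134 = 27.6%, Variant B 17/99 = 17.2% → Treatment
Treatment wins overall and in every user group — no reversal.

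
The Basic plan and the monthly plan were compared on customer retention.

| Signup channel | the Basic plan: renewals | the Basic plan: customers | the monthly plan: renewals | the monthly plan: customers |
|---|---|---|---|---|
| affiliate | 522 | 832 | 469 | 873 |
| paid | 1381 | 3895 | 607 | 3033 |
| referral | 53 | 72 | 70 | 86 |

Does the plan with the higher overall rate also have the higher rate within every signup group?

Affiliate: the Basic plan 522/832 = 62.7%, the monthly plan 469/873 = 53.7% → the Basic plan
Paid: the Basic plan 1381/3895 = 35.5%, the monthly plan 607/3033 = 20.0% → the Basic plan
Referral: the Basic plan 53/72 = 73.6%, the monthly plan 70/86 = 81.4% → the monthly plan
Overall: the Basic plan 1956/4799 = 40.8%, the monthly plan 1146/3992 = 28.7% → the Basic plan
Neither sweeps: the Basic plan wins 2 of 3 groups, the monthly plan wins 1. The Basic plan wins overall but not every group — no Simpson reversal.

No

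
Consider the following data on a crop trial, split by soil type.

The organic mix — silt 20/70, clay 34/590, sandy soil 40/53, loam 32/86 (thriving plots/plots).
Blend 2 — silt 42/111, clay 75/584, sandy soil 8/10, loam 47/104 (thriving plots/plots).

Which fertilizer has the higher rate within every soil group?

Silt: the organic mix 20/70 = 28.6%, Blend 2 42/111 = 37.8% → Blend 2
Clay: the organic mix 34/590 = 5.8%, Blend 2 75/584 = 12.8% → Blend 2
Sandy soil: the organic mix 40/53 = 75.5%, Blend 2 8/10 = 80.0% → Blend 2
Loam: the organic mix 32/86 = 37.2%, Blend 2 47/104 = 45.2% → Blend 2
Blend 2 has the higher rate in all 4 groups.

Blend 2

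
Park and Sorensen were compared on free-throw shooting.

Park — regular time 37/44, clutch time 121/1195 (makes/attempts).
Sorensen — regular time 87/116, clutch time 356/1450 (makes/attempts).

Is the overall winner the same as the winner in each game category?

No

Regular time: Park 37/44 = 84.1%, Sorensen 87/116 = 75.0% → Park
Clutch time: Park 121/1195 = 10.1%, Sorensen 356/1450 = 24.6% → Sorensen
Overall: Park 158/1239 = 12.8%, Sorensen 443/1566 = 28.3% → Sorensen
Neither sweeps: Park wins 1 of 2 groups, Sorensen wins 1. Sorensen wins overall but not every group — no Simpson reversal.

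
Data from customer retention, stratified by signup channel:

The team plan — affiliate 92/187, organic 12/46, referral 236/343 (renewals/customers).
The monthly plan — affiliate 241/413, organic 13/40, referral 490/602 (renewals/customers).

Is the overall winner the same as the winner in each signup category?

Affiliate: the team plan 92/187 = 49.2%, the monthly plan 241/413 = 58.4% → the monthly plan
Organic: the team plan 12/46 = 26.1%, the monthly plan 13/40 = 32.5% → the monthly plan
Referral: the team plan 236/343 = 68.8%, the monthly plan 490/602 = 81.4% → the monthly plan
Overall: the team plan 340/576 = 59.0%, the monthly plan 744/1055 = 70.5% → the monthly plan
The monthly plan wins overall and in every signup group — no reversal.

Yes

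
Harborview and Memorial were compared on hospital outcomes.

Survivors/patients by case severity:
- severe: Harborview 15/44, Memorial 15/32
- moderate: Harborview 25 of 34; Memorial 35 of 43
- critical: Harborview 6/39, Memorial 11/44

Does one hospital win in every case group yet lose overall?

No

Severe: Harborview 15/44 = 34.1%, Memorial 15/32 = 46.9% → Memorial
Moderate: Harborview 25/34 = 73.5%, Memorial 35/43 = 81.4% → Memorial
Critical: Harborview 6/39 = 15.4%, Memorial 11/44 = 25.0% → Memorial
Overall: Harborview 46/117 = 39.3%, Memorial 61/119 = 51.3% → Memorial
Memorial wins overall and in every case group — no reversal.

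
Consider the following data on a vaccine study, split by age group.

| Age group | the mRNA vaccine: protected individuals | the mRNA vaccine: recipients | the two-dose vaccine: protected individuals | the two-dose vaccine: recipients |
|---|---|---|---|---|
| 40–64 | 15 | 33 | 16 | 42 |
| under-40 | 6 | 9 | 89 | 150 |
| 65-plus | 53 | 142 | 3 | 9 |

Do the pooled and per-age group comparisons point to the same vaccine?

40–64: the mRNA vaccine 15/33 = 45.5%, the two-dose vaccine 16/42 = 38.1% → the mRNA vaccine
Under-40: the mRNA vaccine 6/9 = 66.7%, the two-dose vaccine 89/150 = 59.3% → the mRNA vaccine
65-plus: the mRNA vaccine 53/142 = 37.3%, the two-dose vaccine 3/9 = 33.3% → the mRNA vaccine
Overall: the mRNA vaccine 74/184 = 40.2%, the two-dose vaccine 108/201 = 53.7% → the two-dose vaccine
The mRNA vaccine wins each age group but the two-dose vaccine wins overall — the comparison reverses. The mRNA vaccine's recipients skew toward 65-plus, which has a lower base rate.

No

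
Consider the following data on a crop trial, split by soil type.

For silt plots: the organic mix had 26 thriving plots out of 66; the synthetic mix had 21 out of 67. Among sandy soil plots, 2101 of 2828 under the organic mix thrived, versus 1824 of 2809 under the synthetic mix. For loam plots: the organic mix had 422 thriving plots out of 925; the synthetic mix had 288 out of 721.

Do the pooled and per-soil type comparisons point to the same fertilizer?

Yes

Silt: the organic mix 26/66 = 39.4%, the synthetic mix 21/67 = 31.3% → the organic mix
Sandy soil: the organic mix 2101/2828 = 74.3%, the synthetic mix 1824/2809 = 64.9% → the organic mix
Loam: the organic mix 422/925 = 45.6%, the synthetic mix 288/721 = 39.9% → the organic mix
Overall: the organic mix 2549/3819 = 66.7%, the synthetic mix 2133/3597 = 59.3% → the organic mix
The organic mix wins overall and in every soil group — no reversal.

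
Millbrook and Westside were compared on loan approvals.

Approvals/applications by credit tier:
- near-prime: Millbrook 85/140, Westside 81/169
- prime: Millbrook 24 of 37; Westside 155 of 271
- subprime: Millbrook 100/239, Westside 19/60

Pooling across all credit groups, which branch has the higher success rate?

Near-prime: Millbrook 85/140 = 60.7%, Westside 81/169 = 47.9% → Millbrook
Prime: Millbrook 24/37 = 64.9%, Westside 155/271 = 57.2% → Millbrook
Subprime: Millbrook 100/239 = 41.8%, Westside 19/60 = 31.7% → Millbrook
Overall: Millbrook 209/416 = 50.2%, Westside 255/500 = 51.0% → Westside
(Millbrook wins every credit group but Westside wins overall — Millbrook's applications skew toward the low-rate subprime group.)

Westside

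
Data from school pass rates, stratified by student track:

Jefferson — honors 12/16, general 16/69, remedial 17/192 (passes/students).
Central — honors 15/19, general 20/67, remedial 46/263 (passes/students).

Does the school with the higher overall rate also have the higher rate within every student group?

Honors: Jefferson 12/16 = 75.0%, Central 15/19 = 78.9% → Central
General: Jefferson 16/69 = 23.2%, Central 20/67 = 29.9% → Central
Remedial: Jefferson 17/192 = 8.9%, Central 46/263 = 17.5% → Central
Overall: Jefferson 45/277 = 16.2%, Central 81/349 = 23.2% → Central
Central wins overall and in every student group — no reversal.

Yes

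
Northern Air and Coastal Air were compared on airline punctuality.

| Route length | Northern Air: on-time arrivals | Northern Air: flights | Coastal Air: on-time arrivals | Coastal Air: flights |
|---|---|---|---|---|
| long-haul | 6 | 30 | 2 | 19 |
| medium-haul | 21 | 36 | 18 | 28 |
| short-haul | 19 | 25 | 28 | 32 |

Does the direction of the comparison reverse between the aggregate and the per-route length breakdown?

No

Long-haul: Northern Air 6/30 = 20.0%, Coastal Air 2/19 = 10.5% → Northern Air
Medium-haul: Northern Air 21/36 = 58.3%, Coastal Air 18/28 = 64.3% → Coastal Air
Short-haul: Northern Air 19/25 = 76.0%, Coastal Air 28/32 = 87.5% → Coastal Air
Overall: Northern Air 46/91 = 50.5%, Coastal Air 48/79 = 60.8% → Coastal Air
Neither sweeps: Northern Air wins 1 of 3 groups, Coastal Air wins 2. Coastal Air wins overall but not every group — no Simpson reversal.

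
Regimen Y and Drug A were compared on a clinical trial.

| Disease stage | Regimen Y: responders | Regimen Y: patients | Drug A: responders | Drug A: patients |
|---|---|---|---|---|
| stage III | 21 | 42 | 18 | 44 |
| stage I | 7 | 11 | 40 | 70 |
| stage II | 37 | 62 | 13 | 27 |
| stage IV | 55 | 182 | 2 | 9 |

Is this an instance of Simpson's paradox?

Yes

Stage III: Regimen Y 21/42 = 50.0%, Drug A 18/44 = 40.9% → Regimen Y
Stage I: Regimen Y 7/11 = 63.6%, Drug A 40/70 = 57.1% → Regimen Y
Stage II: Regimen Y 37/62 = 59.7%, Drug A 13/27 = 48.1% → Regimen Y
Stage IV: Regimen Y 55/182 = 30.2%, Drug A 2/9 = 22.2% → Regimen Y
Overall: Regimen Y 120/297 = 40.4%, Drug A 73/150 = 48.7% → Drug A
Regimen Y wins each disease group but Drug A wins overall — the comparison reverses. Regimen Y's patients skew toward stage IV, which has a lower base rate.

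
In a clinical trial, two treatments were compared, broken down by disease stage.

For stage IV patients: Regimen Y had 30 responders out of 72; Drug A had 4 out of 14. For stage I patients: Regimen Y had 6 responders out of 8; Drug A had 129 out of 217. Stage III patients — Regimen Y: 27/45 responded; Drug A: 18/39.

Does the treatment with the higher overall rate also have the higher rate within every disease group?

Stage IV: Regimen Y 30/72 = 41.7%, Drug A 4/14 = 28.6% → Regimen Y
Stage I: Regimen Y 6/8 = 75.0%, Drug A 129/217 = 59.4% → Regimen Y
Stage III: Regimen Y 27/45 = 60.0%, Drug A 18/39 = 46.2% → Regimen Y
Overall: Regimen Y 63/125 = 50.4%, Drug A 151/270 = 55.9% → Drug A
Regimen Y wins each disease group but Drug A wins overall — the comparison reverses. Regimen Y's patients skew toward stage IV, which has a lower base rate.

No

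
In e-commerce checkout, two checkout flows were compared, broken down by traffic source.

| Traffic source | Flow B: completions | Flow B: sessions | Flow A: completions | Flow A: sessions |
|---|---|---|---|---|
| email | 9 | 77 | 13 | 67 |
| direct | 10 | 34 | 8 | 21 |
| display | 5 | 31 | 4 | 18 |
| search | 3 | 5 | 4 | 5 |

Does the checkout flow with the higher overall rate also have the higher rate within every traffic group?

Yes

Email: Flow B 9/77 = 11.7%, Flow A 13/67 = 19.4% → Flow A
Direct: Flow B 10/34 = 29.4%, Flow A 8/21 = 38.1% → Flow A
Display: Flow B 5/31 = 16.1%, Flow A 4/18 = 22.2% → Flow A
Search: Flow B 3/5 = 60.0%, Flow A 4/5 = 80.0% → Flow A
Overall: Flow B 27/147 = 18.4%, Flow A 29/111 = 26.1% → Flow A
Flow A wins overall and in every traffic group — no reversal.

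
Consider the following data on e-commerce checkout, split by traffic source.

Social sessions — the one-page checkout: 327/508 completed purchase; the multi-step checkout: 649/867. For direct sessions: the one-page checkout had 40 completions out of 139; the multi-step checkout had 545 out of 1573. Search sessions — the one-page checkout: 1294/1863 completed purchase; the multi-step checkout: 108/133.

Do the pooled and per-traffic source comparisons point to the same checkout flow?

Social: the one-page checkout 327/508 = 64.4%, the multi-step checkout 649/867 = 74.9% → the multi-step checkout
Direct: the one-page checkout 40/139 = 28.8%, the multi-step checkout 545/1573 = 34.6% → the multi-step checkout
Search: the one-page checkout 1294/1863 = 69.5%, the multi-step checkout 108/133 = 81.2% → the multi-step checkout
Overall: the one-page checkout 1661/2510 = 66.2%, the multi-step checkout 1302/2573 = 50.6% → the one-page checkout
The multi-step checkout wins each traffic group but the one-page checkout wins overall — the comparison reverses. The multi-step checkout's sessions skew toward direct, which has a lower base rate.

No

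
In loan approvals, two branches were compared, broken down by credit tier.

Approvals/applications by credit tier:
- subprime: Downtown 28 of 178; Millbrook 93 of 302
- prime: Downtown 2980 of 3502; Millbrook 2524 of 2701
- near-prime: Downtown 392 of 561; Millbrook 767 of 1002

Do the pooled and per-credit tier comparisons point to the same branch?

Yes

Subprime: Downtown 28/178 = 15.7%, Millbrook 93/302 = 30.8% → Millbrook
Prime: Downtown 2980/3502 = 85.1%, Millbrook 2524/2701 = 93.4% → Millbrook
Near-prime: Downtown 392/561 = 69.9%, Millbrook 767/1002 = 76.5% → Millbrook
Overall: Downtown 3400/4241 = 80.2%, Millbrook 3384/4005 = 84.5% → Millbrook
Millbrook wins overall and in every credit group — no reversal.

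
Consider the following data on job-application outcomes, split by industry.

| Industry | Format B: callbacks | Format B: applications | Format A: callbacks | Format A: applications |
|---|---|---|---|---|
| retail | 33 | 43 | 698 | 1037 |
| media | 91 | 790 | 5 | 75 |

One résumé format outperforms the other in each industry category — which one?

Retail: Format B 33/43 = 76.7%, Format A 698/1037 = 67.3% → Format B
Media: Format B 91/790 = 11.5%, Format A 5/75 = 6.7% → Format B
Format B has the higher rate in both groups.

Format B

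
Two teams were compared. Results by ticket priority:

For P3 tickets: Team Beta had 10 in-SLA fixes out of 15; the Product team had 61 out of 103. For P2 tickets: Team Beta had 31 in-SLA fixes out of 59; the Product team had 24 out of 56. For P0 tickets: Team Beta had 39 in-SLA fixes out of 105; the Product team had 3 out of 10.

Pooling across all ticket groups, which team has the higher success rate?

P3: Team Beta 10/15 = 66.7%, the Product team 61/103 = 59.2% → Team Beta
P2: Team Beta 31/59 = 52.5%, the Product team 24/56 = 42.9% → Team Beta
P0: Team Beta 39/105 = 37.1%, the Product team 3/10 = 30.0% → Team Beta
Overall: Team Beta 80/179 = 44.7%, the Product team 88/169 = 52.1% → the Product team
(Team Beta wins every ticket group but the Product team wins overall — Team Beta's tickets skew toward the low-rate P0 group.)

the Product team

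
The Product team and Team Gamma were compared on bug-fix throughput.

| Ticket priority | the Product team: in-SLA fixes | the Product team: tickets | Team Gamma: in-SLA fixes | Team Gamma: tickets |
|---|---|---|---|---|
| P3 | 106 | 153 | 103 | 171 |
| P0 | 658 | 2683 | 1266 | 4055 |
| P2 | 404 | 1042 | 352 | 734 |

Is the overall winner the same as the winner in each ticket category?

P3: the Product team 106/153 = 69.3%, Team Gamma 103/171 = 60.2% → the Product team
P0: the Product team 658/2683 = 24.5%, Team Gamma 1266/4055 = 31.2% → Team Gamma
P2: the Product team 404/1042 = 38.8%, Team Gamma 352/734 = 48.0% → Team Gamma
Overall: the Product team 1168/3878 = 30.1%, Team Gamma 1721/4960 = 34.7% → Team Gamma
Neither sweeps: the Product team wins 1 of 3 groups, Team Gamma wins 2. Team Gamma wins overall but not every group — no Simpson reversal.

No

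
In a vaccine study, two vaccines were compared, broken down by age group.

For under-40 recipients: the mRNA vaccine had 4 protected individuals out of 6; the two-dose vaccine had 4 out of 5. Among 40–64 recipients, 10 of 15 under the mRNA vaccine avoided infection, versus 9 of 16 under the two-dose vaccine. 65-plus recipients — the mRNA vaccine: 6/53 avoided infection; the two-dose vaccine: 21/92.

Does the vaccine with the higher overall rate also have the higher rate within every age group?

Under-40: the mRNA vaccine 4/6 = 66.7%, the two-dose vaccine 4/5 = 80.0% → the two-dose vaccine
40–64: the mRNA vaccine 10/15 = 66.7%, the two-dose vaccine 9/16 = 56.2% → the mRNA vaccine
65-plus: the mRNA vaccine 6/53 = 11.3%, the two-dose vaccine 21/92 = 22.8% → the two-dose vaccine
Overall: the mRNA vaccine 20/74 = 27.0%, the two-dose vaccine 34/113 = 30.1% → the two-dose vaccine
Neither sweeps: the mRNA vaccine wins 1 of 3 groups, the two-dose vaccine wins 2. The two-dose vaccine wins overall but not every group — no Simpson reversal.

No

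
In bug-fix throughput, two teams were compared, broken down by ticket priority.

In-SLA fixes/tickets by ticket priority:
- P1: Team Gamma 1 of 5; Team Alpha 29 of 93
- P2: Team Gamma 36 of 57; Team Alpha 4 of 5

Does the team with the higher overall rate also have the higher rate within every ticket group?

No

P1: Team Gamma 1/5 = 20.0%, Team Alpha 29/93 = 31.2% → Team Alpha
P2: Team Gamma 36/57 = 63.2%, Team Alpha 4/5 = 80.0% → Team Alpha
Overall: Team Gamma 37/62 = 59.7%, Team Alpha 33/98 = 33.7% → Team Gamma
Team Alpha wins each ticket group but Team Gamma wins overall — the comparison reverses. Team Alpha's tickets skew toward P1, which has a lower base rate.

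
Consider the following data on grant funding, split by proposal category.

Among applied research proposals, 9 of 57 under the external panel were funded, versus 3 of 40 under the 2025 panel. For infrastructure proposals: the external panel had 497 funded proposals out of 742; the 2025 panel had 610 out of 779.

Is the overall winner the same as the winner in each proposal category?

No

Applied research: the external panel 9/57 = 15.8%, the 2025 panel 3/40 = 7.5% → the external panel
Infrastructure: the external panel 497/742 = 67.0%, the 2025 panel 610/779 = 78.3% → the 2025 panel
Overall: the external panel 506/799 = 63.3%, the 2025 panel 613/819 = 74.8% → the 2025 panel
Neither sweeps: the external panel wins 1 of 2 groups, the 2025 panel wins 1. The 2025 panel wins overall but not every group — no Simpson reversal.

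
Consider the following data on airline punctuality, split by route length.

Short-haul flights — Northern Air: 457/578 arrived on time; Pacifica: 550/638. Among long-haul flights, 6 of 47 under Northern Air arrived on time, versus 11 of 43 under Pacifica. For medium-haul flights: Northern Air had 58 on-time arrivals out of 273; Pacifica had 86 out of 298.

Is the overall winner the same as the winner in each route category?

Yes

Short-haul: Northern Air 457/578 = 79.1%, Pacifica 550/638 = 86.2% → Pacifica
Long-haul: Northern Air 6/47 = 12.8%, Pacifica 11/43 = 25.6% → Pacifica
Medium-haul: Northern Air 58/273 = 21.2%, Pacifica 86/298 = 28.9% → Pacifica
Overall: Northern Air 521/898 = 58.0%, Pacifica 647/979 = 66.1% → Pacifica
Pacifica wins overall and in every route group — no reversal.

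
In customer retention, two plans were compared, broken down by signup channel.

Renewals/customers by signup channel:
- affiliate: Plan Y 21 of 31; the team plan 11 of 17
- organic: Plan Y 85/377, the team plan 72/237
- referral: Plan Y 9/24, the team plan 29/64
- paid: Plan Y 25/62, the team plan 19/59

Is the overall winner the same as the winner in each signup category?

Affiliate: Plan Y 21/31 = 67.7%, the team plan 11/17 = 64.7% → Plan Y
Organic: Plan Y 85/377 = 22.5%, the team plan 72/237 = 30.4% → the team plan
Referral: Plan Y 9/24 = 37.5%, the team plan 29/64 = 45.3% → the team plan
Paid: Plan Y 25/62 = 40.3%, the team plan 19/59 = 32.2% → Plan Y
Overall: Plan Y 140/494 = 28.3%, the team plan 131/377 = 34.7% → the team plan
Neither sweeps: Plan Y wins 2 of 4 groups, the team plan wins 2. The team plan wins overall but not every group — no Simpson reversal.

No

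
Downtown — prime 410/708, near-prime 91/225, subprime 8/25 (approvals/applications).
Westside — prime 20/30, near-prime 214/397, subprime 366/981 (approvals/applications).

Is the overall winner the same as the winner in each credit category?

Prime: Downtown 410/708 = 57.9%, Westside 20/30 = 66.7% → Westside
Near-prime: Downtown 91/225 = 40.4%, Westside 214/397 = 53.9% → Westside
Subprime: Downtown 8/25 = 32.0%, Westside 366/981 = 37.3% → Westside
Overall: Downtown 509/958 = 53.1%, Westside 600/1408 = 42.6% → Downtown
Westside wins each credit group but Downtown wins overall — the comparison reverses. Westside's applications skew toward subprime, which has a lower base rate.

No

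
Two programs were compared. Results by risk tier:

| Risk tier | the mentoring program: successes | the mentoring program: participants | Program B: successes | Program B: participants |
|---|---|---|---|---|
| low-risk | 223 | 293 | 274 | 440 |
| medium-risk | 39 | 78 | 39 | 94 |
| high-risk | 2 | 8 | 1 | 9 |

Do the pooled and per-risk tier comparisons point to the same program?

Yes

Low-risk: the mentoring program 223/293 = 76.1%, Program B 274/440 = 62.3% → the mentoring program
Medium-risk: the mentoring program 39/78 = 50.0%, Program B 39/94 = 41.5% → the mentoring program
High-risk: the mentoring program 2/8 = 25.0%, Program B 1/9 = 11.1% → the mentoring program
Overall: the mentoring program 264/379 = 69.7%, Program B 314/543 = 57.8% → the mentoring program
The mentoring program wins overall and in every risk group — no reversal.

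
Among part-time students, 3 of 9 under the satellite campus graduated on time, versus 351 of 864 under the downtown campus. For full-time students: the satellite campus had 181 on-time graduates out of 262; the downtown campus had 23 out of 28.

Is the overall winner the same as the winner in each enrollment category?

No

Part-time: the satellite campus 3/9 = 33.3%, the downtown campus 351/864 = 40.6% → the downtown campus
Full-time: the satellite campus 181/262 = 69.1%, the downtown campus 23/28 = 82.1% → the downtown campus
Overall: the satellite campus 184/271 = 67.9%, the downtown campus 374/892 = 41.9% → the satellite campus
The downtown campus wins each enrollment group but the satellite campus wins overall — the comparison reverses. The downtown campus's students skew toward part-time, which has a lower base rate.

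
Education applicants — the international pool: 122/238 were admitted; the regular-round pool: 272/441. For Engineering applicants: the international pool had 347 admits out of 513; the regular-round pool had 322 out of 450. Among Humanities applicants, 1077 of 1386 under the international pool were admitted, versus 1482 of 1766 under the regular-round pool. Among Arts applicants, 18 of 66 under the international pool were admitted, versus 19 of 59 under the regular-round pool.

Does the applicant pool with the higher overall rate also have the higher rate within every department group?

Education: the international pool 122/238 = 51.3%, the regular-round pool 272/441 = 61.7% → the regular-round pool
Engineering: the international pool 347/513 = 67.6%, the regular-round pool 322/450 = 71.6% → the regular-round pool
Humanities: the international pool 1077/1386 = 77.7%, the regular-round pool 1482/1766 = 83.9% → the regular-round pool
Arts: the international pool 18/66 = 27.3%, the regular-round pool 19/59 = 32.2% → the regular-round pool
Overall: the international pool 1564/2203 = 71.0%, the regular-round pool 2095/2716 = 77.1% → the regular-round pool
The regular-round pool wins overall and in every department group — no reversal.

Yes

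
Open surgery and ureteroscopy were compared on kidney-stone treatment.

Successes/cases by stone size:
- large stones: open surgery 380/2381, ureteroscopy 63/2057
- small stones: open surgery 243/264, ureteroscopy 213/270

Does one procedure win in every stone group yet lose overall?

Large stones: open surgery 380/2381 = 16.0%, ureteroscopy 63/2057 = 3.1% → open surgery
Small stones: open surgery 243/264 = 92.0%, ureteroscopy 213/270 = 78.9% → open surgery
Overall: open surgery 623/2645 = 23.6%, ureteroscopy 276/2327 = 11.9% → open surgery
Open surgery wins overall and in every stone group — no reversal.

No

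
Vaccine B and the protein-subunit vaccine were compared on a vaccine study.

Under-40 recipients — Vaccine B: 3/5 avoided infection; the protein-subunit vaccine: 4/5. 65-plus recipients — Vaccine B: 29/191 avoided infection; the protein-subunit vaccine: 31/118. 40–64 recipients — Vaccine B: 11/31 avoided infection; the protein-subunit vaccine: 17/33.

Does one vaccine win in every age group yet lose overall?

No

Under-40: Vaccine B 3/5 = 60.0%, the protein-subunit vaccine 4/5 = 80.0% → the protein-subunit vaccine
65-plus: Vaccine B 29/191 = 15.2%, the protein-subunit vaccine 31/118 = 26.3% → the protein-subunit vaccine
40–64: Vaccine B 11/31 = 35.5%, the protein-subunit vaccine 17/33 = 51.5% → the protein-subunit vaccine
Overall: Vaccine B 43/227 = 18.9%, the protein-subunit vaccine 52/156 = 33.3% → the protein-subunit vaccine
The protein-subunit vaccine wins overall and in every age group — no reversal.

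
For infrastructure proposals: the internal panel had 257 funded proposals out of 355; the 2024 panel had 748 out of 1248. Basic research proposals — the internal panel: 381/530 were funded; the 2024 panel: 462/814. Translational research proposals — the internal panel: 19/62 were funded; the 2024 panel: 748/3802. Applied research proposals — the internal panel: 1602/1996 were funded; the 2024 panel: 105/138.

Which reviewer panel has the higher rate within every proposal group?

Infrastructure: the internal panel 257/355 = 72.4%, the 2024 panel 748/1248 = 59.9% → the internal panel
Basic research: the internal panel 381/530 = 71.9%, the 2024 panel 462/814 = 56.8% → the internal panel
Translational research: the internal panel 19/62 = 30.6%, the 2024 panel 748/3802 = 19.7% → the internal panel
Applied research: the internal panel 1602/1996 = 80.3%, the 2024 panel 105/138 = 76.1% → the internal panel
The internal panel has the higher rate in all 4 groups.

the internal panel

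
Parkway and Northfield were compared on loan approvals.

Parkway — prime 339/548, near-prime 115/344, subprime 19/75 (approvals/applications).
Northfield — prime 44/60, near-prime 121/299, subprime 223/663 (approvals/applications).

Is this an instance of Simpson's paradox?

Prime: Parkway 339/548 = 61.9%, Northfield 44/60 = 73.3% → Northfield
Near-prime: Parkway 115/344 = 33.4%, Northfield 121/299 = 40.5% → Northfield
Subprime: Parkway 19/75 = 25.3%, Northfield 223/663 = 33.6% → Northfield
Overall: Parkway 473/967 = 48.9%, Northfield 388/1022 = 38.0% → Parkway
Northfield wins each credit group but Parkway wins overall — the comparison reverses. Northfield's applications skew toward subprime, which has a lower base rate.

Yes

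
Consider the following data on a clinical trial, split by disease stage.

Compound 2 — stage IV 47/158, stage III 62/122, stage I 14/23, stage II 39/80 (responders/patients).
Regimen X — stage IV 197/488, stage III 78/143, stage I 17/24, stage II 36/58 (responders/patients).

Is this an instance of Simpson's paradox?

Stage IV: Compound 2 47/158 = 29.7%, Regimen X 197/488 = 40.4% → Regimen X
Stage III: Compound 2 62/122 = 50.8%, Regimen X 78/143 = 54.5% → Regimen X
Stage I: Compound 2 14/23 = 60.9%, Regimen X 17/24 = 70.8% → Regimen X
Stage II: Compound 2 39/80 = 48.8%, Regimen X 36/58 = 62.1% → Regimen X
Overall: Compound 2 162/383 = 42.3%, Regimen X 328/713 = 46.0% → Regimen X
Regimen X wins overall and in every disease group — no reversal.

No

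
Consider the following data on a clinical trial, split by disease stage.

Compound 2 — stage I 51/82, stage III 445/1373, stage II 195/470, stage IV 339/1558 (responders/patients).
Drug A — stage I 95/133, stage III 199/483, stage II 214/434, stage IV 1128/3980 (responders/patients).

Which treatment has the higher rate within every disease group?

Stage I: Compound 2 51/82 = 62.2%, Drug A 95/133 = 71.4% → Drug A
Stage III: Compound 2 445/1373 = 32.4%, Drug A 199/483 = 41.2% → Drug A
Stage II: Compound 2 195/470 = 41.5%, Drug A 214/434 = 49.3% → Drug A
Stage IV: Compound 2 339/1558 = 21.8%, Drug A 1128/3980 = 28.3% → Drug A
Drug A has the higher rate in all 4 groups.

Drug A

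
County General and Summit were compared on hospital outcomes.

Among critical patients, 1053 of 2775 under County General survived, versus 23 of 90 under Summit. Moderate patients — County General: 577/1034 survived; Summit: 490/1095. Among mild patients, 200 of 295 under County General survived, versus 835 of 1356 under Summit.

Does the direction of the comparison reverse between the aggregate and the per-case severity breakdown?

Yes

Critical: County General 1053/2775 = 37.9%, Summit 23/90 = 25.6% → County General
Moderate: County General 577/1034 = 55.8%, Summit 490/1095 = 44.7% → County General
Mild: County General 200/295 = 67.8%, Summit 835/1356 = 61.6% → County General
Overall: County General 1830/4104 = 44.6%, Summit 1348/2541 = 53.0% → Summit
County General wins each case group but Summit wins overall — the comparison reverses. County General's patients skew toward critical, which has a lower base rate.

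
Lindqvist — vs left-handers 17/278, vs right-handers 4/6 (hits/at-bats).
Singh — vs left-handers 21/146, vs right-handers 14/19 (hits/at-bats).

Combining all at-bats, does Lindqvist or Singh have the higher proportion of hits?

Vs left-handers: Lindqvist 17/278 = 6.1%, Singh 21/146 = 14.4% → Singh
Vs right-handers: Lindqvist 4/6 = 66.7%, Singh 14/19 = 73.7% → Singh
Overall: Lindqvist 21/284 = 7.4%, Singh 35/165 = 21.2% → Singh

Singh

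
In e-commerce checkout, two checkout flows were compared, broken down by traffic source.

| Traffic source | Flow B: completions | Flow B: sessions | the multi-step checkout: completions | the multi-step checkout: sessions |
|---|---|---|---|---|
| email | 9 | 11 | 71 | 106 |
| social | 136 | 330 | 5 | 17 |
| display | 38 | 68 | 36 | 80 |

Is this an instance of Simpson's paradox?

Yes

Email: Flow B 9/11 = 81.8%, the multi-step checkout 71/106 = 67.0% → Flow B
Social: Flow B 136/330 = 41.2%, the multi-step checkout 5/17 = 29.4% → Flow B
Display: Flow B 38/68 = 55.9%, the multi-step checkout 36/80 = 45.0% → Flow B
Overall: Flow B 183/409 = 44.7%, the multi-step checkout 112/203 = 55.2% → the multi-step checkout
Flow B wins each traffic group but the multi-step checkout wins overall — the comparison reverses. Flow B's sessions skew toward social, which has a lower base rate.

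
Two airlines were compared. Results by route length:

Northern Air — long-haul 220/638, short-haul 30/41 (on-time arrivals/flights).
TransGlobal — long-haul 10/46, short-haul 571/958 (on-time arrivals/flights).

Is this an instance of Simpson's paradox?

Long-haul: Northern Air 220/638 = 34.5%, TransGlobal 10/46 = 21.7% → Northern Air
Short-haul: Northern Air 30/41 = 73.2%, TransGlobal 571/958 = 59.6% → Northern Air
Overall: Northern Air 250/679 = 36.8%, TransGlobal 581/1004 = 57.9% → TransGlobal
Northern Air wins each route group but TransGlobal wins overall — the comparison reverses. Northern Air's flights skew toward long-haul, which has a lower base rate.

Yes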